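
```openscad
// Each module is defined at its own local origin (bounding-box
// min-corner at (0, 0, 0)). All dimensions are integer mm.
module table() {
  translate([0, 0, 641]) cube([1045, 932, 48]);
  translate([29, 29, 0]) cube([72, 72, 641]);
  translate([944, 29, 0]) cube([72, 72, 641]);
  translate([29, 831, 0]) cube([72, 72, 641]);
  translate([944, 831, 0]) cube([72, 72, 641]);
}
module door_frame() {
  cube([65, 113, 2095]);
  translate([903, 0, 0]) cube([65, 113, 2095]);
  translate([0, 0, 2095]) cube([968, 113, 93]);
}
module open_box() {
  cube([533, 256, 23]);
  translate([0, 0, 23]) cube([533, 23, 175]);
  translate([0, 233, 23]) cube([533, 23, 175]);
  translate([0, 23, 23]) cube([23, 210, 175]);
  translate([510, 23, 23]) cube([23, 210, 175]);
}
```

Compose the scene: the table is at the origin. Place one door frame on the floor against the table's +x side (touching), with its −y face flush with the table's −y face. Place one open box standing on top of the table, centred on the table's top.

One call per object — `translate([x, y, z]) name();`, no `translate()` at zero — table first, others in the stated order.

table();
translate([1045, 0, 0]) door_frame();
translate([256, 338, 689]) open_box();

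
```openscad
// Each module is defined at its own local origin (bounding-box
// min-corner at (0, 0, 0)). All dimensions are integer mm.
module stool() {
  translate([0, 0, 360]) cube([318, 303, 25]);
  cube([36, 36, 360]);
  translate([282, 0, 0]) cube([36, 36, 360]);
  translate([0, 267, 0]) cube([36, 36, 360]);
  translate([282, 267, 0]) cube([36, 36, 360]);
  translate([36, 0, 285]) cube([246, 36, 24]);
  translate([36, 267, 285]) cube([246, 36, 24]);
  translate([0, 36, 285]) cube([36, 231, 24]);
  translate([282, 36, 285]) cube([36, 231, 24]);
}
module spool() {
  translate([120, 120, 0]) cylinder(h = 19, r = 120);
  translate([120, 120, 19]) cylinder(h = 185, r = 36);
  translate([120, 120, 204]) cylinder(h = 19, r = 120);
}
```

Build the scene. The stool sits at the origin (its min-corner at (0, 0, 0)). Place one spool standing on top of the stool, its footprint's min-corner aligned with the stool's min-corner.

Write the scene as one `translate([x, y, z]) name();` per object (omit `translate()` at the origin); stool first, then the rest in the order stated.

stool();
translate([0, 0, 385]) spool();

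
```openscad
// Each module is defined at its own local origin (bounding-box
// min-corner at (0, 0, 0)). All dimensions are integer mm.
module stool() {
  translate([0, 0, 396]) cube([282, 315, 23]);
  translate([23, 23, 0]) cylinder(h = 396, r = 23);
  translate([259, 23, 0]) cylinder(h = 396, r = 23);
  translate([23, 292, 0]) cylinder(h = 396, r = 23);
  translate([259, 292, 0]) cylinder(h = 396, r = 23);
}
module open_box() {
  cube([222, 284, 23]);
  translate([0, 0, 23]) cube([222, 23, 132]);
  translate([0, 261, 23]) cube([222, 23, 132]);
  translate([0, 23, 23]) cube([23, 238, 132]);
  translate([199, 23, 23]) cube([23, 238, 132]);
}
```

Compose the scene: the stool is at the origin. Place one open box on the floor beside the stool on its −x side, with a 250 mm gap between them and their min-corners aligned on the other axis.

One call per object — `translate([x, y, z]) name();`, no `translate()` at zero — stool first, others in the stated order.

stool();
translate([-472, 0, 0]) open_box();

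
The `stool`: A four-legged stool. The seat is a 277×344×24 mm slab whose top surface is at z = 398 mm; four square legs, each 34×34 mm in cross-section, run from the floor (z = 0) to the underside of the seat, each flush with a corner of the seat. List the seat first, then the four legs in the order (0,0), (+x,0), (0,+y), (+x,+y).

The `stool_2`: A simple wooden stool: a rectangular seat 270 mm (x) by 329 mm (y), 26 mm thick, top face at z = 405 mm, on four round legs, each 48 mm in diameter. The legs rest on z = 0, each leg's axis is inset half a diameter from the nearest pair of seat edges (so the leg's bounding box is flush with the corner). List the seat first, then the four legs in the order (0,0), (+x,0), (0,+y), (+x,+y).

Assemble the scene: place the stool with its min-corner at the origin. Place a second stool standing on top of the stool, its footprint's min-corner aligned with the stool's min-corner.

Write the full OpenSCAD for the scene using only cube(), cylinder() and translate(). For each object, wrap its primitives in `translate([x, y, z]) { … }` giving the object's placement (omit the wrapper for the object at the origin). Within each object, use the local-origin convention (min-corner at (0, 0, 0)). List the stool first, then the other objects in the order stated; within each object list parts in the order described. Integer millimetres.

translate([0, 0, 374]) cube([277, 344, 24]);
cube([34, 34, 374]);
translate([243, 0, 0]) cube([34, 34, 374]);
translate([0, 310, 0]) cube([34, 34, 374]);
translate([243, 310, 0]) cube([34, 34, 374]);
translate([0, 0, 398]) {
  translate([0, 0, 379]) cube([270, 329, 26]);
  translate([24, 24, 0]) cylinder(h = 379, r = 24);
  translate([246, 24, 0]) cylinder(h = 379, r = 24);
  translate([24, 305, 0]) cylinder(h = 379, r = 24);
  translate([246, 305, 0]) cylinder(h = 379, r = 24);
}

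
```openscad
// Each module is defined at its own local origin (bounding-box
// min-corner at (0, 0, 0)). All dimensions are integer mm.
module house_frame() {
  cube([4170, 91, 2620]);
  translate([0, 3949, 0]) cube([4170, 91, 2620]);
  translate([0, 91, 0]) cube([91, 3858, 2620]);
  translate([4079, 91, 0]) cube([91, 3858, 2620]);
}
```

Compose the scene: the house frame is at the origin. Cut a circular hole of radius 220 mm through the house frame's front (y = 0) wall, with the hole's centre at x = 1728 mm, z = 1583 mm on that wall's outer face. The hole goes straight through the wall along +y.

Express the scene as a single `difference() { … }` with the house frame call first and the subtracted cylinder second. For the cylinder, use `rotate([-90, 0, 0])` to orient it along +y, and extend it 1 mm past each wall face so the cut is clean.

difference() {
  house_frame();
  translate([1728, -1, 1583]) rotate([-90, 0, 0]) cylinder(h = 93, r = 220);
}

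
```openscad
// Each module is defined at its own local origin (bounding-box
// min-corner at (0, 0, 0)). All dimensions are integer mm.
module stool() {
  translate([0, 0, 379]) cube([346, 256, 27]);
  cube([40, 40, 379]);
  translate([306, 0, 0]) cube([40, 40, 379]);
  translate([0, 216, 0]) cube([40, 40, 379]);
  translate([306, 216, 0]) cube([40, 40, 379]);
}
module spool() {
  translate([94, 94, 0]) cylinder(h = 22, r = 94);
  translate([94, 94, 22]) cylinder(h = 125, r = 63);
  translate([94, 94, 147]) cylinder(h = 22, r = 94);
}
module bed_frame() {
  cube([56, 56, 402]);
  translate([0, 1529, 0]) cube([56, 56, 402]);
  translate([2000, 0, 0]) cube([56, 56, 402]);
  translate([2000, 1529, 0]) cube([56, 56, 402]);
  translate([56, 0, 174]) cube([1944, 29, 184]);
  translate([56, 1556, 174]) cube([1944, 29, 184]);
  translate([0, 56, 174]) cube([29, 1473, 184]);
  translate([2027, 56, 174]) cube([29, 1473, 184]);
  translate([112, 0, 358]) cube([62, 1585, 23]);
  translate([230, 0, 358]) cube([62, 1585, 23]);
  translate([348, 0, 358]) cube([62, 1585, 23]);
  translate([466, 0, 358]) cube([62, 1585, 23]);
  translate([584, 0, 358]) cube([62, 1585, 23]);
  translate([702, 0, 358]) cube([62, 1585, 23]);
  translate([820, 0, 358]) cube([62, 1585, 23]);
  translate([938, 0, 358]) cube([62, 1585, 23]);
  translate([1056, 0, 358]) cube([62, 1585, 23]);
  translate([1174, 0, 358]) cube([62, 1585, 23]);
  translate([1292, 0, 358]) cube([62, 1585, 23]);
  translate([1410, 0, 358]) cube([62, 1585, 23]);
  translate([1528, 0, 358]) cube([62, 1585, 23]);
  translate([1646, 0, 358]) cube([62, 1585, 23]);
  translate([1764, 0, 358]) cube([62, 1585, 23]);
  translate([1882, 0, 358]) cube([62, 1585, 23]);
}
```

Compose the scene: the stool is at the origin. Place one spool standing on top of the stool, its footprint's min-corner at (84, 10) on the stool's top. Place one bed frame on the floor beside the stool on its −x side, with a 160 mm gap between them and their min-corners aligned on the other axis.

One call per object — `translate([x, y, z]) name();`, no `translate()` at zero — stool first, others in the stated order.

stool();
translate([84, 10, 406]) spool();
translate([-2216, 0, 0]) bed_frame();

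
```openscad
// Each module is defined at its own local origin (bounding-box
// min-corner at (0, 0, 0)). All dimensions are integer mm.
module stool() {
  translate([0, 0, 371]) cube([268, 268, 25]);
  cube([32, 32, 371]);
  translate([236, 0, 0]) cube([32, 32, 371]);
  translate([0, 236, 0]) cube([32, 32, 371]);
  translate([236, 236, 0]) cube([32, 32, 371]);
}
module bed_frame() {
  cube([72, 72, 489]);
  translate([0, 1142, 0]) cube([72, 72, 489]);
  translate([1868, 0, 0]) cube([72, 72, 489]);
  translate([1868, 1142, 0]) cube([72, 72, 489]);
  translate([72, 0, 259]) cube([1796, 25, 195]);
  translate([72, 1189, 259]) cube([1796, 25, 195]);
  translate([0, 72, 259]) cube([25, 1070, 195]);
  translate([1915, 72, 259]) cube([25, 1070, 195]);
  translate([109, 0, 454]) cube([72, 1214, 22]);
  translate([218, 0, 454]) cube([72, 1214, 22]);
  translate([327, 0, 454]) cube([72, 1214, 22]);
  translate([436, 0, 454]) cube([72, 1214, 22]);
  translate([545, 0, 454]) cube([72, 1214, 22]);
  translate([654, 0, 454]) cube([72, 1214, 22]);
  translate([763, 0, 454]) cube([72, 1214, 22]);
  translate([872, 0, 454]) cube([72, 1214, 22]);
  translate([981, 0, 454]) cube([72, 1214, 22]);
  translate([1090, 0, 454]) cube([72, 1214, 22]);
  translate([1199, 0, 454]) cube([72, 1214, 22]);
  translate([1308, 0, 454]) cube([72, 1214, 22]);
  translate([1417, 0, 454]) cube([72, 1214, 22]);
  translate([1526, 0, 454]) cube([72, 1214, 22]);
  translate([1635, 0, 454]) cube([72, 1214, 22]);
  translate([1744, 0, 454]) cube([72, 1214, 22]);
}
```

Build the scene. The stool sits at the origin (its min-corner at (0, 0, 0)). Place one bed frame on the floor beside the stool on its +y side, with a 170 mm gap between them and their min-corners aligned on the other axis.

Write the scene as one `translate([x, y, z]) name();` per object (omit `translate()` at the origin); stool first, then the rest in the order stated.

stool();
translate([0, 438, 0]) bed_frame();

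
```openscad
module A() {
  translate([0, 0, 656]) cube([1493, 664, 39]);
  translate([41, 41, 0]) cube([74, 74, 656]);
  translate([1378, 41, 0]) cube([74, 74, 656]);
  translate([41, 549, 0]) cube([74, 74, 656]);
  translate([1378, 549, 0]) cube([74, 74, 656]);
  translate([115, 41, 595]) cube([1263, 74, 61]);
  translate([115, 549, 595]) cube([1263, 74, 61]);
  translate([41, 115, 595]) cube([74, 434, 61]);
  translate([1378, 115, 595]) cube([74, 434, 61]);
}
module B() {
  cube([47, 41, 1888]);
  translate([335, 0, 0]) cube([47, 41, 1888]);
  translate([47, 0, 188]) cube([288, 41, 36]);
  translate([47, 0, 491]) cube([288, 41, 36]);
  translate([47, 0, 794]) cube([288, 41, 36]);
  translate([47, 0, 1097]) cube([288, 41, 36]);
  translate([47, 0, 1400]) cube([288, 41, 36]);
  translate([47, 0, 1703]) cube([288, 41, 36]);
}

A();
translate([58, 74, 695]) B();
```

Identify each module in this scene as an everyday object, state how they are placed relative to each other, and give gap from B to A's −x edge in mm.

A is a table. B is a ladder. The ladder is on top of the table. The gap from the ladder to the table's −x edge is 58 mm.

The ladder's min-x is at 58; the table's min-x is 0; gap = 58 mm.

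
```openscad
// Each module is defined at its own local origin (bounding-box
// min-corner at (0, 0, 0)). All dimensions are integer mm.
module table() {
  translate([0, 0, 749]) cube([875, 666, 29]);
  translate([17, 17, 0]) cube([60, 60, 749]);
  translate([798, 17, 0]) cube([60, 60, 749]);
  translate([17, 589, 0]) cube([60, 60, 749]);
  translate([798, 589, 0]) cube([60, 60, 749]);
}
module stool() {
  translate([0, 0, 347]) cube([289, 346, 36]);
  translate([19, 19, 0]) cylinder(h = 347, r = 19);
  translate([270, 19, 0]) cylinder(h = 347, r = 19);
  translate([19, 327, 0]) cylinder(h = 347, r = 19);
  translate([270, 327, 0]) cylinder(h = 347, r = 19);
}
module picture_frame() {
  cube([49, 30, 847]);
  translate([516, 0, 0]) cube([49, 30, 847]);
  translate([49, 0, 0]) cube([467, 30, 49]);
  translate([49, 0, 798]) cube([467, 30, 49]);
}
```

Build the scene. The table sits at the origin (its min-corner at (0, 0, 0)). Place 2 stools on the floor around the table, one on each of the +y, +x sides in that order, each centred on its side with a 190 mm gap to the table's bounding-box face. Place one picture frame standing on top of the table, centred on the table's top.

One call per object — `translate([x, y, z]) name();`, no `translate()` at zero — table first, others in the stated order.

table();
translate([293, 856, 0]) stool();
translate([1065, 160, 0]) stool();
translate([155, 318, 778]) picture_frame();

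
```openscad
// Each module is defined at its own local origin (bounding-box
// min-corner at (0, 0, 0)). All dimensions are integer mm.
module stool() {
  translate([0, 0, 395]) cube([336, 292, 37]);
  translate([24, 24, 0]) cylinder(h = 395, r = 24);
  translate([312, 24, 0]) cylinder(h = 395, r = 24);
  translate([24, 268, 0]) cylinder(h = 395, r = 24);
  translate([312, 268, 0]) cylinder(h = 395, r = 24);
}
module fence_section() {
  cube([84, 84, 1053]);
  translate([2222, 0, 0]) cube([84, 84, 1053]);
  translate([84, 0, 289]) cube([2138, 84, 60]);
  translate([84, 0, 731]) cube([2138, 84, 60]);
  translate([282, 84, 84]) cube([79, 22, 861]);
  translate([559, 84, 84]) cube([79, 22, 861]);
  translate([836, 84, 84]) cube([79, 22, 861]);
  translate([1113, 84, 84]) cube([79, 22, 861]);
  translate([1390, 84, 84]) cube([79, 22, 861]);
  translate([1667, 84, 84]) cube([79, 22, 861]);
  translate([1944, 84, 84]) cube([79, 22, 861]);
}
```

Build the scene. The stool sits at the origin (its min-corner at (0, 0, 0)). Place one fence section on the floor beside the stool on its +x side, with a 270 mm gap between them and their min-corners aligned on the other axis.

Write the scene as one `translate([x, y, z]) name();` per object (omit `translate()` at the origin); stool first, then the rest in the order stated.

stool();
translate([606, 0, 0]) fence_section();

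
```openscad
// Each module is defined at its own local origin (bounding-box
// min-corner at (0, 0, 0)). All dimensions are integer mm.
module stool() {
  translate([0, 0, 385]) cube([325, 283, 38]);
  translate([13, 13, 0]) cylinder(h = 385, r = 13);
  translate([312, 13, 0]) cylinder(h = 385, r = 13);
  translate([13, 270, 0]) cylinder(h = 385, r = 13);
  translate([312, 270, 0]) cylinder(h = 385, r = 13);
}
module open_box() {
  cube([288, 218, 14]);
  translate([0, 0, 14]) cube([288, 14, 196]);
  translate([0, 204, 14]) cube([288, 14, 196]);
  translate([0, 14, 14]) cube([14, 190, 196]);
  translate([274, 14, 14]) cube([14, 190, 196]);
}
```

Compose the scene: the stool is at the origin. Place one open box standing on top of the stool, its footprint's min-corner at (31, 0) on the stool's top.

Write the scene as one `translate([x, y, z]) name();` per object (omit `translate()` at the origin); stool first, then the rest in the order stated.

stool();
translate([31, 0, 423]) open_box();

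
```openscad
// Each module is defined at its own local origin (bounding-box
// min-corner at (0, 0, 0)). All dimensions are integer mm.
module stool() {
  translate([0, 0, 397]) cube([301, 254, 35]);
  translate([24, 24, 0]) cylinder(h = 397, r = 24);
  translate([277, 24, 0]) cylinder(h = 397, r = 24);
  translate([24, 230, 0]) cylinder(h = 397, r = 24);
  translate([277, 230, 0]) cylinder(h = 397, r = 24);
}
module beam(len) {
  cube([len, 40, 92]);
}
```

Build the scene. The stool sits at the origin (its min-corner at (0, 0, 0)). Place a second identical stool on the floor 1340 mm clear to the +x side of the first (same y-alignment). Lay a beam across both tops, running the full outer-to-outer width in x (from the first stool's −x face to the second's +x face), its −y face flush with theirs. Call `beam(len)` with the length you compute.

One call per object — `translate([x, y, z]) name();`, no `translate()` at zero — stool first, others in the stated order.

stool();
translate([1641, 0, 0]) stool();
translate([0, 0, 432]) beam(1942);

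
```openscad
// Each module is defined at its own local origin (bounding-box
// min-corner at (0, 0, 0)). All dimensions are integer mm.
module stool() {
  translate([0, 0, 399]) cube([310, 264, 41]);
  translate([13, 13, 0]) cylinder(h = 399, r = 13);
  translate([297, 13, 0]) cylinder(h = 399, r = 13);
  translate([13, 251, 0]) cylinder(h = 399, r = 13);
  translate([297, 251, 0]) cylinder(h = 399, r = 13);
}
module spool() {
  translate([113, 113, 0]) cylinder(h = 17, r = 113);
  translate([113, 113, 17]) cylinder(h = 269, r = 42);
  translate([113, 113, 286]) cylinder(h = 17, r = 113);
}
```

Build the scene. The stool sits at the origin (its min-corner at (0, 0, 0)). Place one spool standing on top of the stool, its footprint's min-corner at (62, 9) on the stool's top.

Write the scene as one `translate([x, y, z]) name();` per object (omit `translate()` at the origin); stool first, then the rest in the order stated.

stool();
translate([62, 9, 440]) spool();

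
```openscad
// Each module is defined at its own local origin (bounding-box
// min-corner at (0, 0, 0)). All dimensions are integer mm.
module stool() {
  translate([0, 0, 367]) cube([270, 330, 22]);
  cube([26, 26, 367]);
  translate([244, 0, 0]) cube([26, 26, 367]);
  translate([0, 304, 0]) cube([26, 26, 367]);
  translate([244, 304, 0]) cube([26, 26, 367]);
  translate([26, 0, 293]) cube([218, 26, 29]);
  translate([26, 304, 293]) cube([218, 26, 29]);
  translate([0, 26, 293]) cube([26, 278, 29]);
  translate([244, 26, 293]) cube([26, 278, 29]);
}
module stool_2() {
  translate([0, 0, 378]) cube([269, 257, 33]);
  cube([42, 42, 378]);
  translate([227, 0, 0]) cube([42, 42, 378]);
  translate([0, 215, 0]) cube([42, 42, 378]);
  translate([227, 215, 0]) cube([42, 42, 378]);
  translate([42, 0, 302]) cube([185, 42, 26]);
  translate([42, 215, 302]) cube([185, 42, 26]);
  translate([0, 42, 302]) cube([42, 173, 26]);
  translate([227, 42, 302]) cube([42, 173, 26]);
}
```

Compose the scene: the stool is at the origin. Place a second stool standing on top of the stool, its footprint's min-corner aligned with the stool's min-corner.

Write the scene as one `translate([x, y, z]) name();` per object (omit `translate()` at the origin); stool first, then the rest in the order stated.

stool();
translate([0, 0, 389]) stool_2();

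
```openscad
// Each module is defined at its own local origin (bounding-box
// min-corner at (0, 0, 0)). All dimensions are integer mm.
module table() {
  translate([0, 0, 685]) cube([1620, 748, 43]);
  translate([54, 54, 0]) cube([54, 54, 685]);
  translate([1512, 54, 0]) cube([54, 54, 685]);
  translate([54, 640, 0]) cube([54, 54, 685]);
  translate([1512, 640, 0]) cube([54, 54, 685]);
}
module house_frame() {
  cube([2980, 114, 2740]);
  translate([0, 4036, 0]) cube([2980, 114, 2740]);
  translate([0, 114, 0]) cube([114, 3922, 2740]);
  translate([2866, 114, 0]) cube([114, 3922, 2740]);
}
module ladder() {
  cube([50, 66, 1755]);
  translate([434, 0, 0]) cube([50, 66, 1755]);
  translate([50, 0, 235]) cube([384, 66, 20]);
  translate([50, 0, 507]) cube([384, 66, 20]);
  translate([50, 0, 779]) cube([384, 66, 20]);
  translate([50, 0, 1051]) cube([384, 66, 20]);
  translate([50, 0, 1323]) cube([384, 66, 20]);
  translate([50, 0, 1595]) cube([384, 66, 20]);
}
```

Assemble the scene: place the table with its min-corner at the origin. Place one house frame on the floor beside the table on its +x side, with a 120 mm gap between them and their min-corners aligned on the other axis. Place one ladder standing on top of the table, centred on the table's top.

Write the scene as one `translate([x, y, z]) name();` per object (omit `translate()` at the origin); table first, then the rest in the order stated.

table();
translate([1740, 0, 0]) house_frame();
translate([568, 341, 728]) ladder();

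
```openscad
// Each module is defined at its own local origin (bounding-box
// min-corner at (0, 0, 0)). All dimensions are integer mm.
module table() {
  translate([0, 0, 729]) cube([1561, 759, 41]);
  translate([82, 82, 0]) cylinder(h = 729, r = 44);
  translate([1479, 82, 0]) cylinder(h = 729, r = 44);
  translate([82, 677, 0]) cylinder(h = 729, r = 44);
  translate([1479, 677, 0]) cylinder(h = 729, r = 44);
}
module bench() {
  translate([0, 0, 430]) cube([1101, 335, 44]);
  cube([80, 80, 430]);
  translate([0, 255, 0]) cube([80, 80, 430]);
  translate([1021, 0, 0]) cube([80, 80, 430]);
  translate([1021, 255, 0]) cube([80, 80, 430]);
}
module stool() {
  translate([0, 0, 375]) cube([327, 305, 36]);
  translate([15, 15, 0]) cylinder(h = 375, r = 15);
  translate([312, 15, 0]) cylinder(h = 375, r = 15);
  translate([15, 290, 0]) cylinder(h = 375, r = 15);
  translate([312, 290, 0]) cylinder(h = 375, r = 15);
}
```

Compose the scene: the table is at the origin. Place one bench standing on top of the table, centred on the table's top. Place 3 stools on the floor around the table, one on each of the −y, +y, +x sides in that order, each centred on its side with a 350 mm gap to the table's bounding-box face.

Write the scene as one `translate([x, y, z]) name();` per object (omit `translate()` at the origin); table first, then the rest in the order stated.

table();
translate([230, 212, 770]) bench();
translate([617, -655, 0]) stool();
translate([617, 1109, 0]) stool();
translate([1911, 227, 0]) stool();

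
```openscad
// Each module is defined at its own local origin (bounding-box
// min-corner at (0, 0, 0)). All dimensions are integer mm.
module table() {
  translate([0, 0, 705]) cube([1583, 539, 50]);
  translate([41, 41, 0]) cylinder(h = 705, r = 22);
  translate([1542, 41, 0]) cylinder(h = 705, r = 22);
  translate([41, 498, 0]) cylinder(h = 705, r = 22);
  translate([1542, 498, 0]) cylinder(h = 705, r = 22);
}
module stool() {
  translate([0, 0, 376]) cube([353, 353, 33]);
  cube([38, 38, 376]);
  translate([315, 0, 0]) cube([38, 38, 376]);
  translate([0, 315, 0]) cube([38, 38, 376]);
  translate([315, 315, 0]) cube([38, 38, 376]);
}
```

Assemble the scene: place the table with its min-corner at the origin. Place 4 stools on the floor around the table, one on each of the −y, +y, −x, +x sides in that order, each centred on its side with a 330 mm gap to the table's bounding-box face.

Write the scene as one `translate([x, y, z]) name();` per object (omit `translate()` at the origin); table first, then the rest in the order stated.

table();
translate([615, -683, 0]) stool();
translate([615, 869, 0]) stool();
translate([-683, 93, 0]) stool();
translate([1913, 93, 0]) stool();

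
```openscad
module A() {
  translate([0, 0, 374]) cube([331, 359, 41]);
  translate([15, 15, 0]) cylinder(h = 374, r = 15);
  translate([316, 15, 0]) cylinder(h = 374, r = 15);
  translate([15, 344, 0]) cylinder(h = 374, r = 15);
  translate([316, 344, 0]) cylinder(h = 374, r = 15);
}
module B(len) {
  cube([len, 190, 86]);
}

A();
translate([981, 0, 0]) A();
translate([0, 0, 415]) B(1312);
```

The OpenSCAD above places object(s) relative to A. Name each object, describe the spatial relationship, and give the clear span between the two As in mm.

A is a stool. B is a beam. A beam spans the tops of two stools. The clear span between the two stools is 650 mm.

Second stool starts at x = 981; first ends at x = 331; clear span = 981 − 331 = 650 mm.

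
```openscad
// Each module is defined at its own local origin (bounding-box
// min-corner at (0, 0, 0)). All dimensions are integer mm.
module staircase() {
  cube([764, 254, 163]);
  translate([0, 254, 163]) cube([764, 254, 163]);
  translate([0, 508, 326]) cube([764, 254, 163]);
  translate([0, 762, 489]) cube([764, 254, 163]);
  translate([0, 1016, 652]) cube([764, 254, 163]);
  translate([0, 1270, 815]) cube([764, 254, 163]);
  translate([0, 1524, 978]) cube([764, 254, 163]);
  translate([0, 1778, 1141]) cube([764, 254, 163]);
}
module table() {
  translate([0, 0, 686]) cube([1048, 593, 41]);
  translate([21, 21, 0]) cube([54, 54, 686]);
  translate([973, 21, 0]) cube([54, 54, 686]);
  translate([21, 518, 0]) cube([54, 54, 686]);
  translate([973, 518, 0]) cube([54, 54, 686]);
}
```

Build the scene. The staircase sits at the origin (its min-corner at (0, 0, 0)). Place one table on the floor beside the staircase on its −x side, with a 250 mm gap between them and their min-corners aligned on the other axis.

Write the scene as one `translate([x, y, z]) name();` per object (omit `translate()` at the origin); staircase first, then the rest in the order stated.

staircase();
translate([-1298, 0, 0]) table();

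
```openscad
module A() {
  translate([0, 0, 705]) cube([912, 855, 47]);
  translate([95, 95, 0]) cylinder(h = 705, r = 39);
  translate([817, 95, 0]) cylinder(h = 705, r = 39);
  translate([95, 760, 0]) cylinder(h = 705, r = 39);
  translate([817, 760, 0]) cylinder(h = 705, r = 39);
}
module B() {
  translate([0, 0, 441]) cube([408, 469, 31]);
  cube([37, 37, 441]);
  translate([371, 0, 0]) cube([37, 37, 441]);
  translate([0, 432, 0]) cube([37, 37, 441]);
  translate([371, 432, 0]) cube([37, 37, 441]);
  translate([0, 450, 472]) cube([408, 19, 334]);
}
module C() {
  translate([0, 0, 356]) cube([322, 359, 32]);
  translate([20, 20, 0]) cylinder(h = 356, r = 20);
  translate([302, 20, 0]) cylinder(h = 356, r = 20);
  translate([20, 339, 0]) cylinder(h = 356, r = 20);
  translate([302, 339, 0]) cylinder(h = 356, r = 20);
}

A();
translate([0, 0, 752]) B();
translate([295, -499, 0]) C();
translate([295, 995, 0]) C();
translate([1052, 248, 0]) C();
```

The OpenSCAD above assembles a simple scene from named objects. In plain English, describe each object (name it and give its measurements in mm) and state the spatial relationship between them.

A is a table with a 912×855 mm rectangular top, 47 mm thick, top surface at z = 752 mm, supported by four round legs of 78 mm diameter, each leg's bounding box inset 56 mm from the nearest pair of top edges, running from the floor.

B is a chair. The seat is a 408×469×31 mm slab with its top at z = 472 mm, on four 37×37 mm corner legs (flush with the seat edges, standing on z = 0). A flat backrest 19 mm thick, 334 mm tall, spans the full seat width and rises from the seat top along its +y edge, rear face flush with the rear of the seat.

C is a four-legged stool. The seat is 322×359 mm, 32 mm thick, top at z = 388 mm. It stands on four round legs, each 40 mm in diameter, from z = 0 to the seat underside, each leg's axis is inset half a diameter from the nearest pair of seat edges (so the leg's bounding box is flush with the corner).

The chair is on top of the table. Three stools sit around the table at the −y, +y, +x sides.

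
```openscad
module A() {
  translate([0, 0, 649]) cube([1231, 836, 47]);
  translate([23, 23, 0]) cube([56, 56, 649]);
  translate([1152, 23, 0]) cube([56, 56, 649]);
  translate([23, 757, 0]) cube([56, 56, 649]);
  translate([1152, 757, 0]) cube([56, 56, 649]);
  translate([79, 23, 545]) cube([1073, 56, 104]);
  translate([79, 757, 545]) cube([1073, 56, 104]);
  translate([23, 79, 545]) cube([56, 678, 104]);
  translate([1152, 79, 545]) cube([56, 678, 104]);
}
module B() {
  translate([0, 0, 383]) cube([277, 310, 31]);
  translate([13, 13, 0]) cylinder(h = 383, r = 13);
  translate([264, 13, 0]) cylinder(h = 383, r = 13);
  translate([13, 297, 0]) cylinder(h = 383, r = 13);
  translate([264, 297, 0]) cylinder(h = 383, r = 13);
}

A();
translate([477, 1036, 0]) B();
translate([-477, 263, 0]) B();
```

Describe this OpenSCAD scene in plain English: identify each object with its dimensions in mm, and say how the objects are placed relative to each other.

A is a table: top 1231 mm (x) × 836 mm (y), 47 mm thick, upper face at z = 696 mm, on four 56×56 mm square legs, each inset 23 mm from the nearest pair of top edges, running from z = 0 to the bottom of the top. Four apron rails, 56 mm thick and 104 mm tall, run between adjacent legs with their top edges flush with the underside of the top and their outer faces flush with the legs' outer faces.

B is a four-legged stool. The seat is a 277×310×31 mm slab whose top surface is at z = 414 mm; four round legs, each 26 mm in diameter, run from the floor (z = 0) to the underside of the seat, each leg's axis is inset half a diameter from the nearest pair of seat edges (so the leg's bounding box is flush with the corner).

Two stools sit around the table at the +y, −x sides.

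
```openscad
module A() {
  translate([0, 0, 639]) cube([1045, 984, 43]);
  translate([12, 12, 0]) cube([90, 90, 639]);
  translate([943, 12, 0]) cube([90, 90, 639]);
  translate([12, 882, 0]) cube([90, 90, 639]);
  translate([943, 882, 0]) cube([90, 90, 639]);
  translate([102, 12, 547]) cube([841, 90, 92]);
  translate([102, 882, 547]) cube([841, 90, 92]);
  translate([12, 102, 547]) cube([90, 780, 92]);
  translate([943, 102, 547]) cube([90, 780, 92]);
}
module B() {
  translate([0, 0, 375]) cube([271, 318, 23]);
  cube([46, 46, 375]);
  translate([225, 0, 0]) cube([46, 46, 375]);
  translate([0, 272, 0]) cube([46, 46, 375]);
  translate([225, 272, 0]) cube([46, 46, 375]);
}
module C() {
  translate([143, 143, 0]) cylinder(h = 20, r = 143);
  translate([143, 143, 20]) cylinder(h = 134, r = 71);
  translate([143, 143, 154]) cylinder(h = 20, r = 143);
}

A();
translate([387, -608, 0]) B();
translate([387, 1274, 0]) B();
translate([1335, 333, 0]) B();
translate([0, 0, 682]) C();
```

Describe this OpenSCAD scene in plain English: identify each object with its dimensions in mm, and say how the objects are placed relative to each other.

A is a rectangular dining table. The top is 1045×984×43 mm with its upper surface at z = 682 mm. It stands on four 90×90 mm square legs, each inset 12 mm from the nearest pair of top edges, running from the floor to the underside of the top. Four apron rails, 90 mm thick and 92 mm tall, run between adjacent legs with their top edges flush with the underside of the top and their outer faces flush with the legs' outer faces.

B is a four-legged stool. The seat is a 271×318×23 mm slab whose top surface is at z = 398 mm; four square legs, each 46×46 mm in cross-section, run from the floor (z = 0) to the underside of the seat, each flush with a corner of the seat.

C is a spool: two coaxial disc flanges of radius 143 mm and thickness 20 mm, joined by a core cylinder of radius 71 mm and height 134 mm. The lower flange rests on z = 0 and the three cylinders share a vertical axis.

Three stools sit around the table at the −y, +y, +x sides. The spool is on top of the table.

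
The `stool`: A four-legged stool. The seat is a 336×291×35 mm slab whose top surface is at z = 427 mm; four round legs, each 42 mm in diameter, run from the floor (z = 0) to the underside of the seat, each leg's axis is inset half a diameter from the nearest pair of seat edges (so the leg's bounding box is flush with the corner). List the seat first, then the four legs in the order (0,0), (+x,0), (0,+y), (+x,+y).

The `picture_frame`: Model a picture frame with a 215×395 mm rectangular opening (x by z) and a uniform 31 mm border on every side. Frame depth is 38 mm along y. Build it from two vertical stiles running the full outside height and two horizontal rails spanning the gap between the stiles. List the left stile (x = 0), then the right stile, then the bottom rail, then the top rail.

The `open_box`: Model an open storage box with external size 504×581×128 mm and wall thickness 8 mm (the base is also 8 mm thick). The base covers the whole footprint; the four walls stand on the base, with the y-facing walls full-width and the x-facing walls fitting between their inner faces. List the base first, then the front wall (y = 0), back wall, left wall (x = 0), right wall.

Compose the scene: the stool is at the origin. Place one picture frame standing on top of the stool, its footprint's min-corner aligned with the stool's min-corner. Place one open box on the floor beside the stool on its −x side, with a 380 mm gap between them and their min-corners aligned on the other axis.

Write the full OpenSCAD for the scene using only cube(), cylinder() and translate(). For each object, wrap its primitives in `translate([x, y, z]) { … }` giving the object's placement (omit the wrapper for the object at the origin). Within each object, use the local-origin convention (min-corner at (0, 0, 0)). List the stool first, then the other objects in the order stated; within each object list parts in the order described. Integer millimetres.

translate([0, 0, 392]) cube([336, 291, 35]);
translate([21, 21, 0]) cylinder(h = 392, r = 21);
translate([315, 21, 0]) cylinder(h = 392, r = 21);
translate([21, 270, 0]) cylinder(h = 392, r = 21);
translate([315, 270, 0]) cylinder(h = 392, r = 21);
translate([0, 0, 427]) {
  cube([31, 38, 457]);
  translate([246, 0, 0]) cube([31, 38, 457]);
  translate([31, 0, 0]) cube([215, 38, 31]);
  translate([31, 0, 426]) cube([215, 38, 31]);
}
translate([-884, 0, 0]) {
  cube([504, 581, 8]);
  translate([0, 0, 8]) cube([504, 8, 120]);
  translate([0, 573, 8]) cube([504, 8, 120]);
  translate([0, 8, 8]) cube([8, 565, 120]);
  translate([496, 8, 8]) cube([8, 565, 120]);
}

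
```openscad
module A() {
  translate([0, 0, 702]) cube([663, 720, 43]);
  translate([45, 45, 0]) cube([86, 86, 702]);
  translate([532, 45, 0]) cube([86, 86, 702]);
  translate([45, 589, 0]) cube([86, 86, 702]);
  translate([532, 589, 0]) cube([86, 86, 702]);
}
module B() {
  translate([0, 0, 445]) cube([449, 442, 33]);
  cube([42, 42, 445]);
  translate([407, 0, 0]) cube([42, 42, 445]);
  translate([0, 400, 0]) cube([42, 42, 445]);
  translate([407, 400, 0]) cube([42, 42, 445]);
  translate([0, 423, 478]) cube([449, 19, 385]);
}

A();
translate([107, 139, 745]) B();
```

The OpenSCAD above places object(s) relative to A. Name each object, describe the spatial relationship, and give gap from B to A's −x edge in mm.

A is a table. B is a chair. The chair is on top of the table, centred. The gap from the chair to the table's −x edge is 107 mm.

The chair's min-x is at 107; the table's min-x is 0; gap = 107 mm.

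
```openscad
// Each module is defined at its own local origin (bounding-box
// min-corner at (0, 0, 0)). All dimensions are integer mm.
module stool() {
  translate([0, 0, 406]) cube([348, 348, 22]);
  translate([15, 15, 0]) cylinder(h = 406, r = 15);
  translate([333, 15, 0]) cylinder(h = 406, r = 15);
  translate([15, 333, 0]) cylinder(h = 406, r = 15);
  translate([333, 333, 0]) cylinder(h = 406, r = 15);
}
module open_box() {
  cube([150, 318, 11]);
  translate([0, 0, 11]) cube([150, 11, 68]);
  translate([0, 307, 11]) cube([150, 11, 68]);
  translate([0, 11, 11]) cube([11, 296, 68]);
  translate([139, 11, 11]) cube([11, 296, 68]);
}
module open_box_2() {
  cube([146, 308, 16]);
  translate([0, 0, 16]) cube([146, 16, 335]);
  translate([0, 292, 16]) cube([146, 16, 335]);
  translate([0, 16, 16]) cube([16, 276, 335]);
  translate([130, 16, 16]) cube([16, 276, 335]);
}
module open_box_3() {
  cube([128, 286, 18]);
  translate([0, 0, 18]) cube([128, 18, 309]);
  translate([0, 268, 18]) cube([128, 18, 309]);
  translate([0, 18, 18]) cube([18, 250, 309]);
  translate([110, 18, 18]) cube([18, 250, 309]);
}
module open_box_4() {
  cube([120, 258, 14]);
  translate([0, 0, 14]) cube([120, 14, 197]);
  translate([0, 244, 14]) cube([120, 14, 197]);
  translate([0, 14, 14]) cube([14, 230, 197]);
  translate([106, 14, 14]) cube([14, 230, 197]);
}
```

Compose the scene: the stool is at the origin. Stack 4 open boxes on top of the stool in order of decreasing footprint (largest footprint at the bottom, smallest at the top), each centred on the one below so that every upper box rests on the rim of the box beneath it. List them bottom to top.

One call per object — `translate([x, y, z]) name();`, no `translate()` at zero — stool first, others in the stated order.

stool();
translate([99, 15, 428]) open_box();
translate([101, 20, 507]) open_box_2();
translate([110, 31, 858]) open_box_3();
translate([114, 45, 1185]) open_box_4();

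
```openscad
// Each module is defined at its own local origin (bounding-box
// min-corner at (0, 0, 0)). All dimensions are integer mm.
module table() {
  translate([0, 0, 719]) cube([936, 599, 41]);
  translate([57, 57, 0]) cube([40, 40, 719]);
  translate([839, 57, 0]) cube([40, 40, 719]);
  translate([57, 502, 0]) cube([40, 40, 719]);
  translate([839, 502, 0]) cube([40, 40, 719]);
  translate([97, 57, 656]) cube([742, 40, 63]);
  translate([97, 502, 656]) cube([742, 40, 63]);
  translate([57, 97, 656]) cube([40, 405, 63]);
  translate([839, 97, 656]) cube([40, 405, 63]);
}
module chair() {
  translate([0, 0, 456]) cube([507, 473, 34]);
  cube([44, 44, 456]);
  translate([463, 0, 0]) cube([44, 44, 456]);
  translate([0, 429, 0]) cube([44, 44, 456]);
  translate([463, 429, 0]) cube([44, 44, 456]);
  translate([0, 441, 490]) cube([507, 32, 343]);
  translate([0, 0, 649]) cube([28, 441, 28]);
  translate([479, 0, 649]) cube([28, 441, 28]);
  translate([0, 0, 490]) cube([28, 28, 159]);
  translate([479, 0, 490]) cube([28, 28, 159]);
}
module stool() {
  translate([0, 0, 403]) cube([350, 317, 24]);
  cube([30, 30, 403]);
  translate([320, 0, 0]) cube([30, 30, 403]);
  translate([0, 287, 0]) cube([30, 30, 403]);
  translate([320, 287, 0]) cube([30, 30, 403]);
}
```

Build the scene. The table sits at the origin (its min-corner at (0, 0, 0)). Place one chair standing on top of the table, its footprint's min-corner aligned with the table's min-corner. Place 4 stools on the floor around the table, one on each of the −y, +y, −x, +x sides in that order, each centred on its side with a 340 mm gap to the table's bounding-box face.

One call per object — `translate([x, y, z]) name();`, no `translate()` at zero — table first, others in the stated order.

table();
translate([0, 0, 760]) chair();
translate([293, -657, 0]) stool();
translate([293, 939, 0]) stool();
translate([-690, 141, 0]) stool();
translate([1276, 141, 0]) stool();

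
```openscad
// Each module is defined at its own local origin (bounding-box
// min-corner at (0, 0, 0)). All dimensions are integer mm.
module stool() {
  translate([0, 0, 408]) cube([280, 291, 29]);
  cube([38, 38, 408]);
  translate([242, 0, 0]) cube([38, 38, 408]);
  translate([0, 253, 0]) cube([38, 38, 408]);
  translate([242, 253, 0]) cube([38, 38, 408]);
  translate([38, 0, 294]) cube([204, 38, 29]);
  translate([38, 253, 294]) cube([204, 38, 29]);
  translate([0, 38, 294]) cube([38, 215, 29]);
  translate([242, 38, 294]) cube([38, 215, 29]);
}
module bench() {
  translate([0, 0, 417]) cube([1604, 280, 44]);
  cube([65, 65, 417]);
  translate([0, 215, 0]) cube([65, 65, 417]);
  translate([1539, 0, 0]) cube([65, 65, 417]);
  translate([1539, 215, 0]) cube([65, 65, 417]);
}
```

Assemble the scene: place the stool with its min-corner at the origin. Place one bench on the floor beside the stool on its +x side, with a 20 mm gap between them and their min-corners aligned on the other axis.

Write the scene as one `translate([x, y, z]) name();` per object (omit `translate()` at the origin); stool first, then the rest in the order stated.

stool();
translate([300, 0, 0]) bench();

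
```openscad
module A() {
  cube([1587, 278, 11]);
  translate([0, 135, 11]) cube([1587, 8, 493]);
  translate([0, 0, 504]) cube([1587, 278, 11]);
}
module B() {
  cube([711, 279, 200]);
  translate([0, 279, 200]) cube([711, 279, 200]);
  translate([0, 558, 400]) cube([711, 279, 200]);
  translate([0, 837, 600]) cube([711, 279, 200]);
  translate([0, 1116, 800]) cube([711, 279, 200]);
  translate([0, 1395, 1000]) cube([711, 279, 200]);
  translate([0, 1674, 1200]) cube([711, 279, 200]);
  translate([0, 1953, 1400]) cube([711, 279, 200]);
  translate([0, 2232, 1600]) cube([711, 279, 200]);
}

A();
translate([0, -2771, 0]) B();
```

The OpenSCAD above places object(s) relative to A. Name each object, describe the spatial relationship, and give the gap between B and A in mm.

The staircase's nearest face is 260 mm from the I-beam's −y face.

A is an I-beam. B is a staircase. The staircase is on the floor beside the I-beam on its −y side. The gap between the staircase and the I-beam is 260 mm.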